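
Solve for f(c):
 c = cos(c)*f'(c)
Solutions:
 f(c) = C1 + Integral(c/cos(c), c)


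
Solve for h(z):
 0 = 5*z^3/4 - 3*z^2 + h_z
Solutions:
 h(z) = C1 - 5*z^4/16 + z^3


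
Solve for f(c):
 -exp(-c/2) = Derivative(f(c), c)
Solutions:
 f(c) = C1 + 2*exp(-c/2)


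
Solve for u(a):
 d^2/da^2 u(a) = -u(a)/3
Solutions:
 u(a) = C1*sin(sqrt(3)*a/3) + C2*cos(sqrt(3)*a/3)


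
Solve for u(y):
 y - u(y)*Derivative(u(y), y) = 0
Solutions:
 u(y) = -sqrt(C1 + y^2)
 u(y) = sqrt(C1 + y^2)


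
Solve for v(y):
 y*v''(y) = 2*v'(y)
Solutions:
 v(y) = C1 + C2*y^3


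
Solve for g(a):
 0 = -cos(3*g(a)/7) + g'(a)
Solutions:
 -a - 7*log(sin(3*g(a)/7) - 1)/6 + 7*log(sin(3*g(a)/7) + 1)/6 = C1


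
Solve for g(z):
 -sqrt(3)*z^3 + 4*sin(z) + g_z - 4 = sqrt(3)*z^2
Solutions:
 g(z) = C1 + sqrt(3)*z^4/4 + sqrt(3)*z^3/3 + 4*z + 4*cos(z)


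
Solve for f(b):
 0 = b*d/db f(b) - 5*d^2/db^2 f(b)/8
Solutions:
 f(b) = C1 + C2*erfi(2*sqrt(5)*b/5)


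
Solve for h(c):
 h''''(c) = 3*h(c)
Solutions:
 h(c) = C1*exp(-3^(1/4)*c) + C2*exp(3^(1/4)*c) + C3*sin(3^(1/4)*c) + C4*cos(3^(1/4)*c)


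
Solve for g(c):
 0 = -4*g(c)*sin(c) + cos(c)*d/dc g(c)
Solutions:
 g(c) = C1/cos(c)^4


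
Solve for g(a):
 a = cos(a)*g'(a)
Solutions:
 g(a) = C1 + Integral(a/cos(a), a)


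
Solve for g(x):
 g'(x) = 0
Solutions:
 g(x) = C1


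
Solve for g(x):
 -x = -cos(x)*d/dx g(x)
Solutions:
 g(x) = C1 + Integral(x/cos(x), x)


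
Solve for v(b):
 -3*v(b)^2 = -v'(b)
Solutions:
 v(b) = -1/(C1 + 3*b)


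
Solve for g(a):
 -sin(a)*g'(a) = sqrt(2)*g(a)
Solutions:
 g(a) = C1*(cos(a) + 1)^(sqrt(2)/2)/(cos(a) - 1)^(sqrt(2)/2)


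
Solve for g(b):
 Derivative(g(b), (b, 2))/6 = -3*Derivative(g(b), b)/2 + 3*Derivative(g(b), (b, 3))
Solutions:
 g(b) = C1 + C2*exp(b*(1 - sqrt(649))/36) + C3*exp(b*(1 + sqrt(649))/36)


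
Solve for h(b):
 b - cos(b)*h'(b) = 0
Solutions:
 h(b) = C1 + Integral(b/cos(b), b)


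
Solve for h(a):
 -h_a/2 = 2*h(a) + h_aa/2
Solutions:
 h(a) = (C1*sin(sqrt(15)*a/2) + C2*cos(sqrt(15)*a/2))*exp(-a/2)


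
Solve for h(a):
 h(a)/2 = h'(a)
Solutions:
 h(a) = C1*exp(a/2)


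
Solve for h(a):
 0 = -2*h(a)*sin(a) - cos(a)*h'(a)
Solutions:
 h(a) = C1*cos(a)^2


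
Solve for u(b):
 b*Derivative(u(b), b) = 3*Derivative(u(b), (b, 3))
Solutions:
 u(b) = C1 + Integral(C2*airyai(3^(2/3)*b/3) + C3*airybi(3^(2/3)*b/3), b)


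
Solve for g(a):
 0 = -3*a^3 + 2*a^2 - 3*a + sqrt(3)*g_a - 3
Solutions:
 g(a) = C1 + sqrt(3)*a^4/4 - 2*sqrt(3)*a^3/9 + sqrt(3)*a^2/2 + sqrt(3)*a


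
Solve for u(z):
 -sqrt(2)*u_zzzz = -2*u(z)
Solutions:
 u(z) = C1*exp(-2^(1/8)*z) + C2*exp(2^(1/8)*z) + C3*sin(2^(1/8)*z) + C4*cos(2^(1/8)*z)


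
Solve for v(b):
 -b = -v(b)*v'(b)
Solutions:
 v(b) = -sqrt(C1 + b^2)
 v(b) = sqrt(C1 + b^2)


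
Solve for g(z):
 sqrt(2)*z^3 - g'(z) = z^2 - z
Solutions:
 g(z) = C1 + sqrt(2)*z^4/4 - z^3/3 + z^2/2


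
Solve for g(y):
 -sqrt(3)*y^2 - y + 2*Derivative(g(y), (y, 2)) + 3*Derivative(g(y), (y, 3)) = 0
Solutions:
 g(y) = C1 + C2*y + C3*exp(-2*y/3) + sqrt(3)*y^4/24 + y^3*(1 - 3*sqrt(3))/12 - 3*y^2*(1 - 3*sqrt(3))/8


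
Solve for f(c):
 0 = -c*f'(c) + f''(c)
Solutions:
 f(c) = C1 + C2*erfi(sqrt(2)*c/2)


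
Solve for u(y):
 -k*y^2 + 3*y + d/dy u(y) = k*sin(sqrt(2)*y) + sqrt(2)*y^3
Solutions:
 u(y) = C1 + k*y^3/3 - sqrt(2)*k*cos(sqrt(2)*y)/2 + sqrt(2)*y^4/4 - 3*y^2/2


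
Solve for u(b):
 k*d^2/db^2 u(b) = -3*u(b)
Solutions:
 u(b) = C1*exp(-sqrt(3)*b*sqrt(-1/k)) + C2*exp(sqrt(3)*b*sqrt(-1/k))


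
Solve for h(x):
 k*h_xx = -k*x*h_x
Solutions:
 h(x) = C1 + C2*erf(sqrt(2)*x/2)


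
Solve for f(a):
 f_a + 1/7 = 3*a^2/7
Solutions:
 f(a) = C1 + a^3/7 - a/7


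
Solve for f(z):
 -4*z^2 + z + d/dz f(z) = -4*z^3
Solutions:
 f(z) = C1 - z^4 + 4*z^3/3 - z^2/2


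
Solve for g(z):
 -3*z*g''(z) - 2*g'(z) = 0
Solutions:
 g(z) = C1 + C2*z^(1/3)


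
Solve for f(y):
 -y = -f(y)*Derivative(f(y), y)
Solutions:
 f(y) = -sqrt(C1 + y^2)
 f(y) = sqrt(C1 + y^2)


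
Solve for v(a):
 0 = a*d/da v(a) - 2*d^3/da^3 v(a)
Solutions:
 v(a) = C1 + Integral(C2*airyai(2^(2/3)*a/2) + C3*airybi(2^(2/3)*a/2), a)


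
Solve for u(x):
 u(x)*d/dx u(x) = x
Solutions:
 u(x) = -sqrt(C1 + x^2)
 u(x) = sqrt(C1 + x^2)


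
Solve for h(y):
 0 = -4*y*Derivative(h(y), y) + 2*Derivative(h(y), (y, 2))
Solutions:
 h(y) = C1 + C2*erfi(y)


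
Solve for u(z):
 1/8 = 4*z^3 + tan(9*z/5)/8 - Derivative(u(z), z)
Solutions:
 u(z) = C1 + z^4 - z/8 - 5*log(cos(9*z/5))/72


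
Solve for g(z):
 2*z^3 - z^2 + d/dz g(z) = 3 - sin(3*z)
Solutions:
 g(z) = C1 - z^4/2 + z^3/3 + 3*z + cos(3*z)/3


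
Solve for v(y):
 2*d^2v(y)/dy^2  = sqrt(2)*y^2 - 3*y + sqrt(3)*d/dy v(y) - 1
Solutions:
 v(y) = C1 + C2*exp(sqrt(3)*y/2) - sqrt(6)*y^3/9 - 2*sqrt(2)*y^2/3 + sqrt(3)*y^2/2 - 8*sqrt(6)*y/9 + sqrt(3)*y/3 + 2*y


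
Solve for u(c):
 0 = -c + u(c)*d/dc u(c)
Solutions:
 u(c) = -sqrt(C1 + c^2)
 u(c) = sqrt(C1 + c^2)


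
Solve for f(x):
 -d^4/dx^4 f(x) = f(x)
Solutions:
 f(x) = (C1*sin(sqrt(2)*x/2) + C2*cos(sqrt(2)*x/2))*exp(-sqrt(2)*x/2) + (C3*sin(sqrt(2)*x/2) + C4*cos(sqrt(2)*x/2))*exp(sqrt(2)*x/2)


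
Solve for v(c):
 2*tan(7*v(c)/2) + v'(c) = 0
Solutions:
 v(c) = -2*asin(C1*exp(-7*c))/7 + 2*pi/7
 v(c) = 2*asin(C1*exp(-7*c))/7


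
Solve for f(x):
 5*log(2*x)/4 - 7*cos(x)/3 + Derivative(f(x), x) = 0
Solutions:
 f(x) = C1 - 5*x*log(x)/4 - 5*x*log(2)/4 + 5*x/4 + 7*sin(x)/3


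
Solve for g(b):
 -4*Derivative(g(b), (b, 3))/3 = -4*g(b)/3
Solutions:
 g(b) = C3*exp(b) + (C1*sin(sqrt(3)*b/2) + C2*cos(sqrt(3)*b/2))*exp(-b/2)


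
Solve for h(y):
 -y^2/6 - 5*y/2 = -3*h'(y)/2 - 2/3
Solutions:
 h(y) = C1 + y^3/27 + 5*y^2/6 - 4*y/9


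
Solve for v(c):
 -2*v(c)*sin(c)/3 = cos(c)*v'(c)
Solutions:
 v(c) = C1*cos(c)^(2/3)


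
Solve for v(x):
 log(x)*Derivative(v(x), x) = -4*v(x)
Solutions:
 v(x) = C1*exp(-4*li(x))


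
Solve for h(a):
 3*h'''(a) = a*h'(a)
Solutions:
 h(a) = C1 + Integral(C2*airyai(3^(2/3)*a/3) + C3*airybi(3^(2/3)*a/3), a)


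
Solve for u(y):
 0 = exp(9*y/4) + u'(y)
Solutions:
 u(y) = C1 - 4*exp(9*y/4)/9


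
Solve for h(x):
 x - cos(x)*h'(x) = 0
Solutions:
 h(x) = C1 + Integral(x/cos(x), x)


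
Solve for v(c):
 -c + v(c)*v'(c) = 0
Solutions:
 v(c) = -sqrt(C1 + c^2)
 v(c) = sqrt(C1 + c^2)


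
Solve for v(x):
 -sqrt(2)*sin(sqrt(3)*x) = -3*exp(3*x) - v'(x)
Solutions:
 v(x) = C1 - exp(3*x) - sqrt(6)*cos(sqrt(3)*x)/3


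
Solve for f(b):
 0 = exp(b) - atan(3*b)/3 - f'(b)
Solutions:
 f(b) = C1 - b*atan(3*b)/3 + exp(b) + log(9*b^2 + 1)/18


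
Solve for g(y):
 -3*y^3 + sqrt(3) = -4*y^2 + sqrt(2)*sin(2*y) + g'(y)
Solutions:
 g(y) = C1 - 3*y^4/4 + 4*y^3/3 + sqrt(3)*y + sqrt(2)*cos(2*y)/2


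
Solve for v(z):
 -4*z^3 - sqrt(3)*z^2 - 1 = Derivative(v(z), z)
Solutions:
 v(z) = C1 - z^4 - sqrt(3)*z^3/3 - z


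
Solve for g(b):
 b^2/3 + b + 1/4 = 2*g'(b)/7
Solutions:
 g(b) = C1 + 7*b^3/18 + 7*b^2/4 + 7*b/8


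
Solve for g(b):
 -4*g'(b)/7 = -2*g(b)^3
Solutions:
 g(b) = -sqrt(-1/(C1 + 7*b))
 g(b) = sqrt(-1/(C1 + 7*b))


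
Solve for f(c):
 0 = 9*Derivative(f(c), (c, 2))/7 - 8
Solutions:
 f(c) = C1 + C2*c + 28*c^2/9


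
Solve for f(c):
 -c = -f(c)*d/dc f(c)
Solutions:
 f(c) = -sqrt(C1 + c^2)
 f(c) = sqrt(C1 + c^2)


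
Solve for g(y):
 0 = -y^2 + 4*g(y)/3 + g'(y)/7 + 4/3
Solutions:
 g(y) = C1*exp(-28*y/3) + 3*y^2/4 - 9*y/56 - 1541/1568


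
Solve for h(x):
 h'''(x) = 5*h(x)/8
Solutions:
 h(x) = C3*exp(5^(1/3)*x/2) + (C1*sin(sqrt(3)*5^(1/3)*x/4) + C2*cos(sqrt(3)*5^(1/3)*x/4))*exp(-5^(1/3)*x/4)


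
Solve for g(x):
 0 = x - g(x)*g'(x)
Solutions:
 g(x) = -sqrt(C1 + x^2)
 g(x) = sqrt(C1 + x^2)


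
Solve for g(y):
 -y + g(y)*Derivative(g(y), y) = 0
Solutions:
 g(y) = -sqrt(C1 + y^2)
 g(y) = sqrt(C1 + y^2)


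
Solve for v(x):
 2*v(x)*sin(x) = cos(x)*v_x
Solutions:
 v(x) = C1/cos(x)^2


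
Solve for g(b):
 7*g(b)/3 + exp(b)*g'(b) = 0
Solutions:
 g(b) = C1*exp(7*exp(-b)/3)


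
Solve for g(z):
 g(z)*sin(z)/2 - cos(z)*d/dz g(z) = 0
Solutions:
 g(z) = C1/sqrt(cos(z))


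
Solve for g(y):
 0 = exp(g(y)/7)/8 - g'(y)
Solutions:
 g(y) = 7*log(-1/(C1 + y)) + 7*log(56)


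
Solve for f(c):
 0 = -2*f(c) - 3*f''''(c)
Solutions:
 f(c) = (C1*sin(6^(3/4)*c/6) + C2*cos(6^(3/4)*c/6))*exp(-6^(3/4)*c/6) + (C3*sin(6^(3/4)*c/6) + C4*cos(6^(3/4)*c/6))*exp(6^(3/4)*c/6)


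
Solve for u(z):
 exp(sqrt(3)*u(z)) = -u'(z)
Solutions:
 u(z) = sqrt(3)*(2*log(1/(C1 + z)) - log(3))/6


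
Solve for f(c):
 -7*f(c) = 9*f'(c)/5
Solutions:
 f(c) = C1*exp(-35*c/9)


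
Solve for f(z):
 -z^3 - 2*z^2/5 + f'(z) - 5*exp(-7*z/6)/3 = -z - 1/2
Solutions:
 f(z) = C1 + z^4/4 + 2*z^3/15 - z^2/2 - z/2 - 10*exp(-7*z/6)/7


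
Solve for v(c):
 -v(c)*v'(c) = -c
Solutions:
 v(c) = -sqrt(C1 + c^2)
 v(c) = sqrt(C1 + c^2)


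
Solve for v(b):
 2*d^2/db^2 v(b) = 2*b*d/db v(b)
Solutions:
 v(b) = C1 + C2*erfi(sqrt(2)*b/2)


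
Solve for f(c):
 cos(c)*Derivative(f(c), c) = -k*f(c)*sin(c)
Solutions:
 f(c) = C1*exp(k*log(cos(c)))


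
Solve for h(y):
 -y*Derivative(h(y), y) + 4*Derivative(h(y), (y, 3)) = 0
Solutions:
 h(y) = C1 + Integral(C2*airyai(2^(1/3)*y/2) + C3*airybi(2^(1/3)*y/2), y)


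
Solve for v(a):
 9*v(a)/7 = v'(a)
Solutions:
 v(a) = C1*exp(9*a/7)


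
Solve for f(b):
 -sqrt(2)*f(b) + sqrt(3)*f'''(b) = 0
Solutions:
 f(b) = C3*exp(2^(1/6)*3^(5/6)*b/3) + (C1*sin(2^(1/6)*3^(1/3)*b/2) + C2*cos(2^(1/6)*3^(1/3)*b/2))*exp(-2^(1/6)*3^(5/6)*b/6)


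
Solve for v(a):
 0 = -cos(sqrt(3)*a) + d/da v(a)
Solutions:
 v(a) = C1 + sqrt(3)*sin(sqrt(3)*a)/3


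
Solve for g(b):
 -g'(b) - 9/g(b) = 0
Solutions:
 g(b) = -sqrt(C1 - 18*b)
 g(b) = sqrt(C1 - 18*b)


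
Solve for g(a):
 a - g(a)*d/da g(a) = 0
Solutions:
 g(a) = -sqrt(C1 + a^2)
 g(a) = sqrt(C1 + a^2)


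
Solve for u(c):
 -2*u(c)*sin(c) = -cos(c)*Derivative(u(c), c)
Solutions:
 u(c) = C1/cos(c)^2


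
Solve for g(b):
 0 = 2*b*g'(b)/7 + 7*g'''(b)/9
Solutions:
 g(b) = C1 + Integral(C2*airyai(-126^(1/3)*b/7) + C3*airybi(-126^(1/3)*b/7), b)


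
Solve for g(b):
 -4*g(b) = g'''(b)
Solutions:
 g(b) = C3*exp(-2^(2/3)*b) + (C1*sin(2^(2/3)*sqrt(3)*b/2) + C2*cos(2^(2/3)*sqrt(3)*b/2))*exp(2^(2/3)*b/2)


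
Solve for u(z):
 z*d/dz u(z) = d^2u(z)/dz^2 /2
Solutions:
 u(z) = C1 + C2*erfi(z)


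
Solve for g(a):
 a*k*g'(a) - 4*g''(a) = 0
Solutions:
 g(a) = Piecewise((-sqrt(2)*sqrt(pi)*C1*erf(sqrt(2)*a*sqrt(-k)/4)/sqrt(-k) - C2, (k > 0) | (k < 0)), (-C1*a - C2, True))


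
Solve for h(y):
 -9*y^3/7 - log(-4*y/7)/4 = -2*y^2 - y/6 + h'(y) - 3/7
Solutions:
 h(y) = C1 - 9*y^4/28 + 2*y^3/3 + y^2/12 - y*log(-y)/4 + y*(-14*log(2) + 7*log(7) + 19)/28


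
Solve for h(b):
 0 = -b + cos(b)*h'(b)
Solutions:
 h(b) = C1 + Integral(b/cos(b), b)


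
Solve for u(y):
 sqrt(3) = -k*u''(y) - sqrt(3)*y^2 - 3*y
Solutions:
 u(y) = C1 + C2*y - sqrt(3)*y^4/(12*k) - y^3/(2*k) - sqrt(3)*y^2/(2*k)


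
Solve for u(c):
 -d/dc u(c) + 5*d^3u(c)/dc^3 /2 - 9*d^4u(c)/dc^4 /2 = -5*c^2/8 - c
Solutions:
 u(c) = C1 + C2*exp(c*(25/(27*sqrt(5811) + 2062)^(1/3) + 10 + (27*sqrt(5811) + 2062)^(1/3))/54)*sin(sqrt(3)*c*(-(27*sqrt(5811) + 2062)^(1/3) + 25/(27*sqrt(5811) + 2062)^(1/3))/54) + C3*exp(c*(25/(27*sqrt(5811) + 2062)^(1/3) + 10 + (27*sqrt(5811) + 2062)^(1/3))/54)*cos(sqrt(3)*c*(-(27*sqrt(5811) + 2062)^(1/3) + 25/(27*sqrt(5811) + 2062)^(1/3))/54) + C4*exp(c*(-(27*sqrt(5811) + 2062)^(1/3) - 25/(27*sqrt(5811) + 2062)^(1/3) + 5)/27) + 5*c^3/24 + c^2/2 + 25*c/8


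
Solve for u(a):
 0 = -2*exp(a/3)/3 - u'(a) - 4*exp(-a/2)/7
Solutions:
 u(a) = C1 - 2*exp(a/3) + 8*exp(-a/2)/7


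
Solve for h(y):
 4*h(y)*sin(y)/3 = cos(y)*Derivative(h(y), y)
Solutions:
 h(y) = C1/cos(y)^(4/3)


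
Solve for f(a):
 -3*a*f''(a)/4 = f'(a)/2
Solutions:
 f(a) = C1 + C2*a^(1/3)


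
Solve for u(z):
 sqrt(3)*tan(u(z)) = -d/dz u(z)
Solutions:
 u(z) = pi - asin(C1*exp(-sqrt(3)*z))
 u(z) = asin(C1*exp(-sqrt(3)*z))


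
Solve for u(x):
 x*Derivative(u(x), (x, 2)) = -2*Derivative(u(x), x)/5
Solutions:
 u(x) = C1 + C2*x^(3/5)


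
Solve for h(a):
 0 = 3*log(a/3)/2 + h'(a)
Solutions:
 h(a) = C1 - 3*a*log(a)/2 + 3*a/2 + 3*a*log(3)/2


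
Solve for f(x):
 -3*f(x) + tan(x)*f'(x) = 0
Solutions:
 f(x) = C1*sin(x)^3


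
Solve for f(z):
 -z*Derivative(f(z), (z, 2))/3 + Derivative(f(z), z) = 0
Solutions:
 f(z) = C1 + C2*z^4


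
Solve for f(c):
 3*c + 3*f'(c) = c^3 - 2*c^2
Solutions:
 f(c) = C1 + c^4/12 - 2*c^3/9 - c^2/2


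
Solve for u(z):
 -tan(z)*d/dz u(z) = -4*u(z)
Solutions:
 u(z) = C1*sin(z)^4


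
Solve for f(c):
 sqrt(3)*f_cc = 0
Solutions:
 f(c) = C1 + C2*c


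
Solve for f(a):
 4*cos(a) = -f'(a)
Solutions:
 f(a) = C1 - 4*sin(a)


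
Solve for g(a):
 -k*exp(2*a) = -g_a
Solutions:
 g(a) = C1 + k*exp(2*a)/2


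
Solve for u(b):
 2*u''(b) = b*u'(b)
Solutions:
 u(b) = C1 + C2*erfi(b/2)


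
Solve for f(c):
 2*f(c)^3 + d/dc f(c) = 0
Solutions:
 f(c) = -sqrt(2)*sqrt(-1/(C1 - 2*c))/2
 f(c) = sqrt(2)*sqrt(-1/(C1 - 2*c))/2


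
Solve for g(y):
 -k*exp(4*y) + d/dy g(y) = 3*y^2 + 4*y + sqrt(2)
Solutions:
 g(y) = C1 + k*exp(4*y)/4 + y^3 + 2*y^2 + sqrt(2)*y


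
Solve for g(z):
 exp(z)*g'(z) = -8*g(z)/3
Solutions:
 g(z) = C1*exp(8*exp(-z)/3)


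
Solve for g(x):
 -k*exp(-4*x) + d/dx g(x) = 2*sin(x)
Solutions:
 g(x) = C1 - k*exp(-4*x)/4 - 2*cos(x)


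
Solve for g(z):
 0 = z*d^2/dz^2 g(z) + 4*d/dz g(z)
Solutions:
 g(z) = C1 + C2/z^3


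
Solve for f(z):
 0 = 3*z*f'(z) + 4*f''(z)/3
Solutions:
 f(z) = C1 + C2*erf(3*sqrt(2)*z/4)


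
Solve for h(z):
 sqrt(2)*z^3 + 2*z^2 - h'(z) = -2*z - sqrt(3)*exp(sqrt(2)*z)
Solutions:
 h(z) = C1 + sqrt(2)*z^4/4 + 2*z^3/3 + z^2 + sqrt(6)*exp(sqrt(2)*z)/2


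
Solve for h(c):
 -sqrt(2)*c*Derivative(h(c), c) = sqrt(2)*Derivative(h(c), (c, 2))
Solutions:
 h(c) = C1 + C2*erf(sqrt(2)*c/2)


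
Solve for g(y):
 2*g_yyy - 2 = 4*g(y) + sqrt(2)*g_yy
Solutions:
 g(y) = C1*exp(y*(-18*(sqrt(2)/108 + 1 + sqrt(2)*sqrt(-1 + (sqrt(2) + 108)^2/2)/108)^(1/3) - 1/(sqrt(2)/108 + 1 + sqrt(2)*sqrt(-1 + (sqrt(2) + 108)^2/2)/108)^(1/3) + 6*sqrt(2))/36)*sin(sqrt(3)*y*(-18*(sqrt(2)/108 + 1 + sqrt(2)*sqrt(-1 + 1458*(-2 - sqrt(2)/54)^2)/108)^(1/3) + (sqrt(2)/108 + 1 + sqrt(2)*sqrt(-1 + 1458*(-2 - sqrt(2)/54)^2)/108)^(-1/3))/36) + C2*exp(y*(-18*(sqrt(2)/108 + 1 + sqrt(2)*sqrt(-1 + (sqrt(2) + 108)^2/2)/108)^(1/3) - 1/(sqrt(2)/108 + 1 + sqrt(2)*sqrt(-1 + (sqrt(2) + 108)^2/2)/108)^(1/3) + 6*sqrt(2))/36)*cos(sqrt(3)*y*(-18*(sqrt(2)/108 + 1 + sqrt(2)*sqrt(-1 + 1458*(-2 - sqrt(2)/54)^2)/108)^(1/3) + (sqrt(2)/108 + 1 + sqrt(2)*sqrt(-1 + 1458*(-2 - sqrt(2)/54)^2)/108)^(-1/3))/36) + C3*exp(y*(1/(18*(sqrt(2)/108 + 1 + sqrt(2)*sqrt(-1 + (sqrt(2) + 108)^2/2)/108)^(1/3)) + sqrt(2)/6 + (sqrt(2)/108 + 1 + sqrt(2)*sqrt(-1 + (sqrt(2) + 108)^2/2)/108)^(1/3))) - 1/2


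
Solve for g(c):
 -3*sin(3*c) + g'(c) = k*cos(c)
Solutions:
 g(c) = C1 + k*sin(c) - cos(3*c)


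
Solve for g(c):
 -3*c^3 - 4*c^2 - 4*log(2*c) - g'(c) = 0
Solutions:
 g(c) = C1 - 3*c^4/4 - 4*c^3/3 - 4*c*log(c) - 4*c*log(2) + 4*c


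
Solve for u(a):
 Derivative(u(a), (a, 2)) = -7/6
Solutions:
 u(a) = C1 + C2*a - 7*a^2/12


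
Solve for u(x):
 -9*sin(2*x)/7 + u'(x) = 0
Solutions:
 u(x) = C1 - 9*cos(2*x)/14


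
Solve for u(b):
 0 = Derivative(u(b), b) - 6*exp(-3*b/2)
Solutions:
 u(b) = C1 - 4*exp(-3*b/2)


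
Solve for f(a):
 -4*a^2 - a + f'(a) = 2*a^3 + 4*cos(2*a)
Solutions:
 f(a) = C1 + a^4/2 + 4*a^3/3 + a^2/2 + 2*sin(2*a)


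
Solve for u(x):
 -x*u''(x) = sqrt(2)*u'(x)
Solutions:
 u(x) = C1 + C2*x^(1 - sqrt(2))


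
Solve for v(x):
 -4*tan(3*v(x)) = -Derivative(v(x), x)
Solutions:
 v(x) = -asin(C1*exp(12*x))/3 + pi/3
 v(x) = asin(C1*exp(12*x))/3


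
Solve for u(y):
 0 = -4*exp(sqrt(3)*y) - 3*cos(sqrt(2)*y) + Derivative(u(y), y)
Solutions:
 u(y) = C1 + 4*sqrt(3)*exp(sqrt(3)*y)/3 + 3*sqrt(2)*sin(sqrt(2)*y)/2


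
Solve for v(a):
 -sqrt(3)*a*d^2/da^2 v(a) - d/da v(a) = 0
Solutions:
 v(a) = C1 + C2*a^(1 - sqrt(3)/3)


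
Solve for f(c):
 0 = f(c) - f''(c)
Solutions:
 f(c) = C1*exp(-c) + C2*exp(c)


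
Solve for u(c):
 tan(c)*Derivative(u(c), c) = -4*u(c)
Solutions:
 u(c) = C1/sin(c)^4


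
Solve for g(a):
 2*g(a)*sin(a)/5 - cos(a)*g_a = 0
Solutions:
 g(a) = C1/cos(a)^(2/5)


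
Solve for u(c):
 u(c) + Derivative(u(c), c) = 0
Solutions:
 u(c) = C1*exp(-c)


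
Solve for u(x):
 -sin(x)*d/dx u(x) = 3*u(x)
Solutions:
 u(x) = C1*(cos(x) + 1)^(3/2)/(cos(x) - 1)^(3/2)


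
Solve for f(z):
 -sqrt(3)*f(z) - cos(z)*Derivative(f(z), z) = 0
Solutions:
 f(z) = C1*(sin(z) - 1)^(sqrt(3)/2)/(sin(z) + 1)^(sqrt(3)/2)


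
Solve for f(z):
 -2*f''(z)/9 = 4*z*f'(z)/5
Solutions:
 f(z) = C1 + C2*erf(3*sqrt(5)*z/5)


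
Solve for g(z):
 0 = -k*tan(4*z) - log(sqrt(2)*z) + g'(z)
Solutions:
 g(z) = C1 - k*log(cos(4*z))/4 + z*log(z) - z + z*log(2)/2


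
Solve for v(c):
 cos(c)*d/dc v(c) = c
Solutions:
 v(c) = C1 + Integral(c/cos(c), c)


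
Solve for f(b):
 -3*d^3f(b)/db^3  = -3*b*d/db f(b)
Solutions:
 f(b) = C1 + Integral(C2*airyai(b) + C3*airybi(b), b)


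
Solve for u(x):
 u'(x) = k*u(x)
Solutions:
 u(x) = C1*exp(k*x)


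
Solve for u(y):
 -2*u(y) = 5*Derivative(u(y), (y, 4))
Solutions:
 u(y) = (C1*sin(10^(3/4)*y/10) + C2*cos(10^(3/4)*y/10))*exp(-10^(3/4)*y/10) + (C3*sin(10^(3/4)*y/10) + C4*cos(10^(3/4)*y/10))*exp(10^(3/4)*y/10)


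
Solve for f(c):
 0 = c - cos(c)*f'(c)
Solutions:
 f(c) = C1 + Integral(c/cos(c), c)


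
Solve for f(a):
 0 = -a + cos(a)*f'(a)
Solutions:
 f(a) = C1 + Integral(a/cos(a), a)


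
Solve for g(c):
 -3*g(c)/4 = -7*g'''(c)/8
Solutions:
 g(c) = C3*exp(6^(1/3)*7^(2/3)*c/7) + (C1*sin(2^(1/3)*3^(5/6)*7^(2/3)*c/14) + C2*cos(2^(1/3)*3^(5/6)*7^(2/3)*c/14))*exp(-6^(1/3)*7^(2/3)*c/14)


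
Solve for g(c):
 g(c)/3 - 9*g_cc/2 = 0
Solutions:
 g(c) = C1*exp(-sqrt(6)*c/9) + C2*exp(sqrt(6)*c/9)


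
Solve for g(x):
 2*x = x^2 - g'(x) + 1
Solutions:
 g(x) = C1 + x^3/3 - x^2 + x


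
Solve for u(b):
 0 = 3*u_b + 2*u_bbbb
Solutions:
 u(b) = C1 + C4*exp(-2^(2/3)*3^(1/3)*b/2) + (C2*sin(2^(2/3)*3^(5/6)*b/4) + C3*cos(2^(2/3)*3^(5/6)*b/4))*exp(2^(2/3)*3^(1/3)*b/4)


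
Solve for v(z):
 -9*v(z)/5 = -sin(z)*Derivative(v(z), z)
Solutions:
 v(z) = C1*(cos(z) - 1)^(9/10)/(cos(z) + 1)^(9/10)


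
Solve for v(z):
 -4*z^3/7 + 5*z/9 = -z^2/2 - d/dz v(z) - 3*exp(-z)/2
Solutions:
 v(z) = C1 + z^4/7 - z^3/6 - 5*z^2/18 + 3*exp(-z)/2


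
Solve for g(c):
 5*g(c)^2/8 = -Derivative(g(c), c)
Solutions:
 g(c) = 8/(C1 + 5*c)


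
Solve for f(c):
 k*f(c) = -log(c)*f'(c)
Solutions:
 f(c) = C1*exp(-k*li(c))


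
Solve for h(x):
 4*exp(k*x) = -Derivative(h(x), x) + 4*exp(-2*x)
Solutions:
 h(x) = C1 - 2*exp(-2*x) - 4*exp(k*x)/k


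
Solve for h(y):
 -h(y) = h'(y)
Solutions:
 h(y) = C1*exp(-y)


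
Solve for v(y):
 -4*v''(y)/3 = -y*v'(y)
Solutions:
 v(y) = C1 + C2*erfi(sqrt(6)*y/4)


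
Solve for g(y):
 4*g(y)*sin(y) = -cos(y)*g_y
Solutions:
 g(y) = C1*cos(y)^4


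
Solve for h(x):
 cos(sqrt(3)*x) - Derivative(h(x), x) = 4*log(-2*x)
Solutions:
 h(x) = C1 - 4*x*log(-x) - 4*x*log(2) + 4*x + sqrt(3)*sin(sqrt(3)*x)/3


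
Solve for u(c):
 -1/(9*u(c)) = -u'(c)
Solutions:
 u(c) = -sqrt(C1 + 2*c)/3
 u(c) = sqrt(C1 + 2*c)/3


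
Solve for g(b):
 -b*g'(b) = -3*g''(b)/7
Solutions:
 g(b) = C1 + C2*erfi(sqrt(42)*b/6)


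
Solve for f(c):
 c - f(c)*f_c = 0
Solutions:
 f(c) = -sqrt(C1 + c^2)
 f(c) = sqrt(C1 + c^2)


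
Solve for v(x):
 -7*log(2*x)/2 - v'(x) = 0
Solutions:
 v(x) = C1 - 7*x*log(x)/2 - 7*x*log(2)/2 + 7*x/2


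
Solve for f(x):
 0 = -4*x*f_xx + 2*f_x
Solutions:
 f(x) = C1 + C2*x^(3/2)


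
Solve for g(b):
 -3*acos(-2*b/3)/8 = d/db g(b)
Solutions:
 g(b) = C1 - 3*b*acos(-2*b/3)/8 - 3*sqrt(9 - 4*b^2)/16


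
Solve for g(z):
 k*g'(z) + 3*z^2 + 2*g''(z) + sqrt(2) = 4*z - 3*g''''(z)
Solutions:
 g(z) = C1 + C2*exp(2^(1/3)*z*(-2^(1/3)*(9*k + sqrt(81*k^2 + 32))^(1/3) + 4/(9*k + sqrt(81*k^2 + 32))^(1/3))/6) + C3*exp(2^(1/3)*z*(2^(1/3)*(9*k + sqrt(81*k^2 + 32))^(1/3) - 2^(1/3)*sqrt(3)*I*(9*k + sqrt(81*k^2 + 32))^(1/3) + 16/((-1 + sqrt(3)*I)*(9*k + sqrt(81*k^2 + 32))^(1/3)))/12) + C4*exp(2^(1/3)*z*(2^(1/3)*(9*k + sqrt(81*k^2 + 32))^(1/3) + 2^(1/3)*sqrt(3)*I*(9*k + sqrt(81*k^2 + 32))^(1/3) - 16/((1 + sqrt(3)*I)*(9*k + sqrt(81*k^2 + 32))^(1/3)))/12) - z^3/k + 2*z^2/k - sqrt(2)*z/k + 6*z^2/k^2 - 8*z/k^2 - 24*z/k^3


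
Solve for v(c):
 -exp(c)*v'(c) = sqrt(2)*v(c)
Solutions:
 v(c) = C1*exp(sqrt(2)*exp(-c))


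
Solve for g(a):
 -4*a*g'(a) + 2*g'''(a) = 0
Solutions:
 g(a) = C1 + Integral(C2*airyai(2^(1/3)*a) + C3*airybi(2^(1/3)*a), a)


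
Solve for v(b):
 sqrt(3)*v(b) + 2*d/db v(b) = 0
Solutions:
 v(b) = C1*exp(-sqrt(3)*b/2)


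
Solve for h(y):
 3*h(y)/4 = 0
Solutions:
 h(y) = 0


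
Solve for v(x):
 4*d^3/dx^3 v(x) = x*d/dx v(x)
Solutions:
 v(x) = C1 + Integral(C2*airyai(2^(1/3)*x/2) + C3*airybi(2^(1/3)*x/2), x)


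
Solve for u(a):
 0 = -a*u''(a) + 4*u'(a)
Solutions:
 u(a) = C1 + C2*a^5


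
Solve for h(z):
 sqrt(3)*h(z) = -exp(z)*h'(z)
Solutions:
 h(z) = C1*exp(sqrt(3)*exp(-z))


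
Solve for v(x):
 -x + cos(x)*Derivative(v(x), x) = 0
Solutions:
 v(x) = C1 + Integral(x/cos(x), x)


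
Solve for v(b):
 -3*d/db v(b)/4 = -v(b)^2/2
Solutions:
 v(b) = -3/(C1 + 2*b)


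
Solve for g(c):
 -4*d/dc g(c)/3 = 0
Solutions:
 g(c) = C1


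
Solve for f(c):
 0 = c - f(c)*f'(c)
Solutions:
 f(c) = -sqrt(C1 + c^2)
 f(c) = sqrt(C1 + c^2)


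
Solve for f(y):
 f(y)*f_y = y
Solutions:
 f(y) = -sqrt(C1 + y^2)
 f(y) = sqrt(C1 + y^2)


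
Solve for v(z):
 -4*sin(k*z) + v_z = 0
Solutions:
 v(z) = C1 - 4*cos(k*z)/k


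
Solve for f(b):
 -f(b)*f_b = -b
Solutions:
 f(b) = -sqrt(C1 + b^2)
 f(b) = sqrt(C1 + b^2)


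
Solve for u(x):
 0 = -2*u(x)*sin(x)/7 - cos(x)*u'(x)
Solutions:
 u(x) = C1*cos(x)^(2/7)


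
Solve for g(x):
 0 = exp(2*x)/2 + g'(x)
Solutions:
 g(x) = C1 - exp(2*x)/4


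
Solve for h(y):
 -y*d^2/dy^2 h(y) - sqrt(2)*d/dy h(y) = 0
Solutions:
 h(y) = C1 + C2*y^(1 - sqrt(2))


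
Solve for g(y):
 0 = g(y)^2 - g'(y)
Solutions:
 g(y) = -1/(C1 + y)


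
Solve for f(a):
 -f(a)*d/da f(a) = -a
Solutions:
 f(a) = -sqrt(C1 + a^2)
 f(a) = sqrt(C1 + a^2)


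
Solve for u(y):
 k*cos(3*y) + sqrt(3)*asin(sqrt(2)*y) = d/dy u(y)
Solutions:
 u(y) = C1 + k*sin(3*y)/3 + sqrt(3)*(y*asin(sqrt(2)*y) + sqrt(2)*sqrt(1 - 2*y^2)/2)


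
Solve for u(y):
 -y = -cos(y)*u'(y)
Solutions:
 u(y) = C1 + Integral(y/cos(y), y)


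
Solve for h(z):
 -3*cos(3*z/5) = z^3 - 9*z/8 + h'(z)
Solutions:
 h(z) = C1 - z^4/4 + 9*z^2/16 - 5*sin(3*z/5)


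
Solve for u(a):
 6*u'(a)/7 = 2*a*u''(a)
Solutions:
 u(a) = C1 + C2*a^(10/7)


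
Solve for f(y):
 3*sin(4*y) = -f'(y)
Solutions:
 f(y) = C1 + 3*cos(4*y)/4


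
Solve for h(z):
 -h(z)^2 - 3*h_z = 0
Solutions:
 h(z) = 3/(C1 + z)


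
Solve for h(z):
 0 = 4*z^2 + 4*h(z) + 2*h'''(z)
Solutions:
 h(z) = C3*exp(-2^(1/3)*z) - z^2 + (C1*sin(2^(1/3)*sqrt(3)*z/2) + C2*cos(2^(1/3)*sqrt(3)*z/2))*exp(2^(1/3)*z/2)


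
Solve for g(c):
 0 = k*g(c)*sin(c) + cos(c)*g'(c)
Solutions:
 g(c) = C1*exp(k*log(cos(c)))


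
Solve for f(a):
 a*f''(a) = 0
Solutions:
 f(a) = C1 + C2*a


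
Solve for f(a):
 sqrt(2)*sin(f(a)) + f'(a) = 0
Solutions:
 f(a) = -acos((-C1 - exp(2*sqrt(2)*a))/(C1 - exp(2*sqrt(2)*a))) + 2*pi
 f(a) = acos((-C1 - exp(2*sqrt(2)*a))/(C1 - exp(2*sqrt(2)*a)))


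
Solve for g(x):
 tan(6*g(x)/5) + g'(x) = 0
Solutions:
 g(x) = -5*asin(C1*exp(-6*x/5))/6 + 5*pi/6
 g(x) = 5*asin(C1*exp(-6*x/5))/6


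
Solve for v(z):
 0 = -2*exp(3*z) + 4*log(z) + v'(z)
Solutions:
 v(z) = C1 - 4*z*log(z) + 4*z + 2*exp(3*z)/3


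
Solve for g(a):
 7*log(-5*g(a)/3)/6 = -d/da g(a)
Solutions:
 6*Integral(1/(log(-_y) - log(3) + log(5)), (_y, g(a)))/7 = C1 - a


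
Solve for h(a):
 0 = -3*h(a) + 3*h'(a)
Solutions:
 h(a) = C1*exp(a)


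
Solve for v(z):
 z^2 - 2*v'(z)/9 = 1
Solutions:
 v(z) = C1 + 3*z^3/2 - 9*z/2


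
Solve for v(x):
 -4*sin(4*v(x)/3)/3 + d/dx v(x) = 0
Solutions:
 -4*x/3 + 3*log(cos(4*v(x)/3) - 1)/8 - 3*log(cos(4*v(x)/3) + 1)/8 = C1


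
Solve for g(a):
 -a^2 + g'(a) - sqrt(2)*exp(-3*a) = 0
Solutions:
 g(a) = C1 + a^3/3 - sqrt(2)*exp(-3*a)/3


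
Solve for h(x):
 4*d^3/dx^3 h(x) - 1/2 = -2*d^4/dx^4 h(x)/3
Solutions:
 h(x) = C1 + C2*x + C3*x^2 + C4*exp(-6*x) + x^3/48


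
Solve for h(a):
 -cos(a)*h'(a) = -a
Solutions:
 h(a) = C1 + Integral(a/cos(a), a)


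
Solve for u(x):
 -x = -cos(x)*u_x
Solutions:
 u(x) = C1 + Integral(x/cos(x), x)


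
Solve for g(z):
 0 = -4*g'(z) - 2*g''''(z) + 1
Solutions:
 g(z) = C1 + C4*exp(-2^(1/3)*z) + z/4 + (C2*sin(2^(1/3)*sqrt(3)*z/2) + C3*cos(2^(1/3)*sqrt(3)*z/2))*exp(2^(1/3)*z/2)


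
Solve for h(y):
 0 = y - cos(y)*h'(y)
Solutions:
 h(y) = C1 + Integral(y/cos(y), y)


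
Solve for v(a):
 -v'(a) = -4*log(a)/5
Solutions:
 v(a) = C1 + 4*a*log(a)/5 - 4*a/5


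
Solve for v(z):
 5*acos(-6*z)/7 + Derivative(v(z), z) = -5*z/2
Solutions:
 v(z) = C1 - 5*z^2/4 - 5*z*acos(-6*z)/7 - 5*sqrt(1 - 36*z^2)/42


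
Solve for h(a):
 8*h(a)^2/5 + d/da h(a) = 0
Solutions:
 h(a) = 5/(C1 + 8*a)


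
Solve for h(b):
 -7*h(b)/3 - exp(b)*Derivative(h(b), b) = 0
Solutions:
 h(b) = C1*exp(7*exp(-b)/3)


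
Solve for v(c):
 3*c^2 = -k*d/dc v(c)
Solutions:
 v(c) = C1 - c^3/k


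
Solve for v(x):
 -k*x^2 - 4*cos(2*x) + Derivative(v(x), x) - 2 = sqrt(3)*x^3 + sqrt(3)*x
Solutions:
 v(x) = C1 + k*x^3/3 + sqrt(3)*x^4/4 + sqrt(3)*x^2/2 + 2*x + 2*sin(2*x)


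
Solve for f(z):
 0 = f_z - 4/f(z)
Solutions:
 f(z) = -sqrt(C1 + 8*z)
 f(z) = sqrt(C1 + 8*z)


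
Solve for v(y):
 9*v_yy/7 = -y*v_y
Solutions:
 v(y) = C1 + C2*erf(sqrt(14)*y/6)


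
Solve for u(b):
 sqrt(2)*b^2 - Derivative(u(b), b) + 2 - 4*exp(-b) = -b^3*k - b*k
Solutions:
 u(b) = C1 + b^4*k/4 + sqrt(2)*b^3/3 + b^2*k/2 + 2*b + 4*exp(-b)


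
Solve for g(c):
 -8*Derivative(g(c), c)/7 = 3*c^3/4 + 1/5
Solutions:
 g(c) = C1 - 21*c^4/128 - 7*c/40


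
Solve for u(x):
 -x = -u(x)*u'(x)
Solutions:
 u(x) = -sqrt(C1 + x^2)
 u(x) = sqrt(C1 + x^2)


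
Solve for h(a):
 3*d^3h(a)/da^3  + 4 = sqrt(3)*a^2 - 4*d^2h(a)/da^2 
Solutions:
 h(a) = C1 + C2*a + C3*exp(-4*a/3) + sqrt(3)*a^4/48 - sqrt(3)*a^3/16 + a^2*(-32 + 9*sqrt(3))/64


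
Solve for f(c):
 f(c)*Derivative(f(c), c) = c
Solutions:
 f(c) = -sqrt(C1 + c^2)
 f(c) = sqrt(C1 + c^2)


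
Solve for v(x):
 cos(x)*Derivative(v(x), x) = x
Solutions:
 v(x) = C1 + Integral(x/cos(x), x)


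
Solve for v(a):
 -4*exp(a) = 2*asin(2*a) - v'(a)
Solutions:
 v(a) = C1 + 2*a*asin(2*a) + sqrt(1 - 4*a^2) + 4*exp(a)


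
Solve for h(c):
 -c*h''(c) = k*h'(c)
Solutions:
 h(c) = C1 + c^(1 - re(k))*(C2*sin(log(c)*Abs(im(k))) + C3*cos(log(c)*im(k)))


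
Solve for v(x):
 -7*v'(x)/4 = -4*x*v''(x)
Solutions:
 v(x) = C1 + C2*x^(23/16)


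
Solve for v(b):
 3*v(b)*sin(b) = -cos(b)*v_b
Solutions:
 v(b) = C1*cos(b)^3


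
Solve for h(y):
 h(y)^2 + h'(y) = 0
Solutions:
 h(y) = 1/(C1 + y)


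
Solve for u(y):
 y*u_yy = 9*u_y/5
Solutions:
 u(y) = C1 + C2*y^(14/5)


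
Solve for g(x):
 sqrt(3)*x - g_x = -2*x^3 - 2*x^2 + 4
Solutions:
 g(x) = C1 + x^4/2 + 2*x^3/3 + sqrt(3)*x^2/2 - 4*x


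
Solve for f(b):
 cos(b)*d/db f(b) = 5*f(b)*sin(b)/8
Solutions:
 f(b) = C1/cos(b)^(5/8)


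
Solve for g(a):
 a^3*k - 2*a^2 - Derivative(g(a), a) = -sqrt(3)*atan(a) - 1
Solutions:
 g(a) = C1 + a^4*k/4 - 2*a^3/3 + a + sqrt(3)*(a*atan(a) - log(a^2 + 1)/2)


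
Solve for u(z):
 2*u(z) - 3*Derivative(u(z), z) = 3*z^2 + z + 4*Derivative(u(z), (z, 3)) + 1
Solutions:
 u(z) = C3*exp(z/2) + 3*z^2/2 + 5*z + (C1*sin(sqrt(15)*z/4) + C2*cos(sqrt(15)*z/4))*exp(-z/4) + 8


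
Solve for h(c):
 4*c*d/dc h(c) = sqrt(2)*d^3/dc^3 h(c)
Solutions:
 h(c) = C1 + Integral(C2*airyai(sqrt(2)*c) + C3*airybi(sqrt(2)*c), c)


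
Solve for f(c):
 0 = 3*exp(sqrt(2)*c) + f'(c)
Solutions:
 f(c) = C1 - 3*sqrt(2)*exp(sqrt(2)*c)/2


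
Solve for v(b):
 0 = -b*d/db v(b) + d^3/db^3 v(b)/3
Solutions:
 v(b) = C1 + Integral(C2*airyai(3^(1/3)*b) + C3*airybi(3^(1/3)*b), b)


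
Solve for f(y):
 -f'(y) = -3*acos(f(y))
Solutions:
 Integral(1/acos(_y), (_y, f(y))) = C1 + 3*y


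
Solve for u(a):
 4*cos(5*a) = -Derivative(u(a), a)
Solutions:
 u(a) = C1 - 4*sin(5*a)/5


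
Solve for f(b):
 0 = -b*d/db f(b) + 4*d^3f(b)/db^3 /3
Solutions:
 f(b) = C1 + Integral(C2*airyai(6^(1/3)*b/2) + C3*airybi(6^(1/3)*b/2), b)


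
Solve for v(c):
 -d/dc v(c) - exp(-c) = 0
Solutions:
 v(c) = C1 + exp(-c)


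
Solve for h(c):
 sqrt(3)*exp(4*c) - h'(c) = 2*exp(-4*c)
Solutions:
 h(c) = C1 + sqrt(3)*exp(4*c)/4 + exp(-4*c)/2


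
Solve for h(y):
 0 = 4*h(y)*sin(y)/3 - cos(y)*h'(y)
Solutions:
 h(y) = C1/cos(y)^(4/3)


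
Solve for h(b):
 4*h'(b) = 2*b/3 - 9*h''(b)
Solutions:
 h(b) = C1 + C2*exp(-4*b/9) + b^2/12 - 3*b/8


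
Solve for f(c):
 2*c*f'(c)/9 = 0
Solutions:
 f(c) = C1


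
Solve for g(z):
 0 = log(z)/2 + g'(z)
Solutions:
 g(z) = C1 - z*log(z)/2 + z/2


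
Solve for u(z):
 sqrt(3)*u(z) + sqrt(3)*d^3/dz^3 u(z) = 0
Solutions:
 u(z) = C3*exp(-z) + (C1*sin(sqrt(3)*z/2) + C2*cos(sqrt(3)*z/2))*exp(z/2)


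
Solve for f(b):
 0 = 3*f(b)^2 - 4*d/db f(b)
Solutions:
 f(b) = -4/(C1 + 3*b)


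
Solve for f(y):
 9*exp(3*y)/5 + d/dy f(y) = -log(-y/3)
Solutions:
 f(y) = C1 - y*log(-y) + y*(1 + log(3)) - 3*exp(3*y)/5


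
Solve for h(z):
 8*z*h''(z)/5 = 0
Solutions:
 h(z) = C1 + C2*z


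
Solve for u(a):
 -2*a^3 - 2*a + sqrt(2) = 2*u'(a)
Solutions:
 u(a) = C1 - a^4/4 - a^2/2 + sqrt(2)*a/2


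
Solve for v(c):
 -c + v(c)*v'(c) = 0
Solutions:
 v(c) = -sqrt(C1 + c^2)
 v(c) = sqrt(C1 + c^2)


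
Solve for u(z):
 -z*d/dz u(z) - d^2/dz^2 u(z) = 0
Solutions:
 u(z) = C1 + C2*erf(sqrt(2)*z/2)


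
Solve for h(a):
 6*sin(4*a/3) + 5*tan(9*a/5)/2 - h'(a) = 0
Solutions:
 h(a) = C1 - 25*log(cos(9*a/5))/18 - 9*cos(4*a/3)/2


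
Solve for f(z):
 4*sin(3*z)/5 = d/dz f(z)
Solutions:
 f(z) = C1 - 4*cos(3*z)/15


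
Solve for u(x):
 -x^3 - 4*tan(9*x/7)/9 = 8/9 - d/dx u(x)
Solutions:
 u(x) = C1 + x^4/4 + 8*x/9 - 28*log(cos(9*x/7))/81


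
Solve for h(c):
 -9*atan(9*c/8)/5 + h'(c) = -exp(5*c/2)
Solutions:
 h(c) = C1 + 9*c*atan(9*c/8)/5 - 2*exp(5*c/2)/5 - 4*log(81*c^2 + 64)/5


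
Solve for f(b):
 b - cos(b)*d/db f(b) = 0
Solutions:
 f(b) = C1 + Integral(b/cos(b), b)


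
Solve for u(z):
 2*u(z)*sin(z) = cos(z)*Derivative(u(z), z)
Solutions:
 u(z) = C1/cos(z)^2


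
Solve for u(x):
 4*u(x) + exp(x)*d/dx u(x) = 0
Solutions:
 u(x) = C1*exp(4*exp(-x))


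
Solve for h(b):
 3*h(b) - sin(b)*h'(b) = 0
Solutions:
 h(b) = C1*(cos(b) - 1)^(3/2)/(cos(b) + 1)^(3/2)


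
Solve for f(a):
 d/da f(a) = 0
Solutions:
 f(a) = C1


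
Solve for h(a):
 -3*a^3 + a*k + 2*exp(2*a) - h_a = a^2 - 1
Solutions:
 h(a) = C1 - 3*a^4/4 - a^3/3 + a^2*k/2 + a + exp(2*a)


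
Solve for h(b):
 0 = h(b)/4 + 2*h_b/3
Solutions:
 h(b) = C1*exp(-3*b/8)


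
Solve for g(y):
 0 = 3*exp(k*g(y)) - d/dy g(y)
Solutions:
 g(y) = Piecewise((log(-1/(C1*k + 3*k*y))/k, Ne(k, 0)), (nan, True))
 g(y) = Piecewise((C1 + 3*y, Eq(k, 0)), (nan, True))


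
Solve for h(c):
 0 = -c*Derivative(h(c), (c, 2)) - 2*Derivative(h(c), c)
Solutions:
 h(c) = C1 + C2/c


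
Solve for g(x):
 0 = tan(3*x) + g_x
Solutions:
 g(x) = C1 + log(cos(3*x))/3


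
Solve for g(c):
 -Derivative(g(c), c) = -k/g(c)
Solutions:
 g(c) = -sqrt(C1 + 2*c*k)
 g(c) = sqrt(C1 + 2*c*k)


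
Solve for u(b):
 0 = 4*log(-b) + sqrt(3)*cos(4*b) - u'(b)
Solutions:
 u(b) = C1 + 4*b*log(-b) - 4*b + sqrt(3)*sin(4*b)/4


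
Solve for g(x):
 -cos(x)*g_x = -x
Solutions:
 g(x) = C1 + Integral(x/cos(x), x)


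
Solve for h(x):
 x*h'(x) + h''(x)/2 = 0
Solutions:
 h(x) = C1 + C2*erf(x)


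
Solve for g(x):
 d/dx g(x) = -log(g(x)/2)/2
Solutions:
 -2*Integral(1/(-log(_y) + log(2)), (_y, g(x))) = C1 - x


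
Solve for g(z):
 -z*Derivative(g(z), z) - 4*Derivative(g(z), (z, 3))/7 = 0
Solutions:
 g(z) = C1 + Integral(C2*airyai(-14^(1/3)*z/2) + C3*airybi(-14^(1/3)*z/2), z)


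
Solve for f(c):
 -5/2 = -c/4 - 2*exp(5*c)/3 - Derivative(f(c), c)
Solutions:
 f(c) = C1 - c^2/8 + 5*c/2 - 2*exp(5*c)/15


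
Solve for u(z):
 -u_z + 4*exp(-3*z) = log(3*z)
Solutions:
 u(z) = C1 - z*log(z) + z*(1 - log(3)) - 4*exp(-3*z)/3


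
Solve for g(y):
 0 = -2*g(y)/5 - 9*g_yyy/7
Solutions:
 g(y) = C3*exp(-1050^(1/3)*y/15) + (C1*sin(3^(5/6)*350^(1/3)*y/30) + C2*cos(3^(5/6)*350^(1/3)*y/30))*exp(1050^(1/3)*y/30)


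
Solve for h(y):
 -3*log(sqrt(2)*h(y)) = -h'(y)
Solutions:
 -2*Integral(1/(2*log(_y) + log(2)), (_y, h(y)))/3 = C1 - y


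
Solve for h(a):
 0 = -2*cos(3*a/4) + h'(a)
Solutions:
 h(a) = C1 + 8*sin(3*a/4)/3


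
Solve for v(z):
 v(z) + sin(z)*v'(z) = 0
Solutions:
 v(z) = C1*sqrt(cos(z) + 1)/sqrt(cos(z) - 1)


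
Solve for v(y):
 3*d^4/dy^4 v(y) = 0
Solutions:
 v(y) = C1 + C2*y + C3*y^2 + C4*y^3


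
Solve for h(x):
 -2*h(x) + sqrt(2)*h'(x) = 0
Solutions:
 h(x) = C1*exp(sqrt(2)*x)


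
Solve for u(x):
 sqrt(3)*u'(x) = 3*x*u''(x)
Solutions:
 u(x) = C1 + C2*x^(sqrt(3)/3 + 1)


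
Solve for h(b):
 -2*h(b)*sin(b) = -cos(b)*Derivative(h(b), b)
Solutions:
 h(b) = C1/cos(b)^2


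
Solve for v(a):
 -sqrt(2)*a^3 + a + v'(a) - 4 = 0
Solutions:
 v(a) = C1 + sqrt(2)*a^4/4 - a^2/2 + 4*a


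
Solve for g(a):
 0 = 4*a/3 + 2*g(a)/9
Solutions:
 g(a) = -6*a


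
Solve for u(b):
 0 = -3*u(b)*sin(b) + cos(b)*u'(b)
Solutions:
 u(b) = C1/cos(b)^3


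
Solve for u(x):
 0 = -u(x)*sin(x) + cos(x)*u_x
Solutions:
 u(x) = C1/cos(x)


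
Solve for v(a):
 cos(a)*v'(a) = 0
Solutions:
 v(a) = C1


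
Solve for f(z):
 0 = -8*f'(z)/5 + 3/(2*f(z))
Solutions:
 f(z) = -sqrt(C1 + 30*z)/4
 f(z) = sqrt(C1 + 30*z)/4


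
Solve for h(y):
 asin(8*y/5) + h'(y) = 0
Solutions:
 h(y) = C1 - y*asin(8*y/5) - sqrt(25 - 64*y^2)/8


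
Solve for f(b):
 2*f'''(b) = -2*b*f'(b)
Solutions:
 f(b) = C1 + Integral(C2*airyai(-b) + C3*airybi(-b), b)


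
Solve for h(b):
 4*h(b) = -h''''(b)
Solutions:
 h(b) = (C1*sin(b) + C2*cos(b))*exp(-b) + (C3*sin(b) + C4*cos(b))*exp(b)


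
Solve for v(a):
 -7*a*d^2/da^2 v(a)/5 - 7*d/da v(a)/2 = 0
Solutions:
 v(a) = C1 + C2/a^(3/2)


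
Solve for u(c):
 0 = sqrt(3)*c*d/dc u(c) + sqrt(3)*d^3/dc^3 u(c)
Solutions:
 u(c) = C1 + Integral(C2*airyai(-c) + C3*airybi(-c), c)


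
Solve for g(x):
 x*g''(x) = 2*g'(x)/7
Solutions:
 g(x) = C1 + C2*x^(9/7)


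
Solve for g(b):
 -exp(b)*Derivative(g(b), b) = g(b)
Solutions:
 g(b) = C1*exp(exp(-b))


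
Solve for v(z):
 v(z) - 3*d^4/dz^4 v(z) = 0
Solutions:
 v(z) = C1*exp(-3^(3/4)*z/3) + C2*exp(3^(3/4)*z/3) + C3*sin(3^(3/4)*z/3) + C4*cos(3^(3/4)*z/3)


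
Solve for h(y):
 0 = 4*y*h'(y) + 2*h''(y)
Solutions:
 h(y) = C1 + C2*erf(y)


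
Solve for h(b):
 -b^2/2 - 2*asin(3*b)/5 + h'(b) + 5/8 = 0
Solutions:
 h(b) = C1 + b^3/6 + 2*b*asin(3*b)/5 - 5*b/8 + 2*sqrt(1 - 9*b^2)/15


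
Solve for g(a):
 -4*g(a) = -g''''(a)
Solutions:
 g(a) = C1*exp(-sqrt(2)*a) + C2*exp(sqrt(2)*a) + C3*sin(sqrt(2)*a) + C4*cos(sqrt(2)*a)


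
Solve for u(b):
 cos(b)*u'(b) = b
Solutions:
 u(b) = C1 + Integral(b/cos(b), b)


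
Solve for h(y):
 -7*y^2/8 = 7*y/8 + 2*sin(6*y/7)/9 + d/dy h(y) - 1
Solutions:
 h(y) = C1 - 7*y^3/24 - 7*y^2/16 + y + 7*cos(6*y/7)/27


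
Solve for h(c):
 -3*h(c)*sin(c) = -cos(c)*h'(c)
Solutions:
 h(c) = C1/cos(c)^3


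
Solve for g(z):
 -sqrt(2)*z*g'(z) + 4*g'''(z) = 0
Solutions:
 g(z) = C1 + Integral(C2*airyai(sqrt(2)*z/2) + C3*airybi(sqrt(2)*z/2), z)


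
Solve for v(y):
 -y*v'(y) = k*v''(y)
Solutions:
 v(y) = C1 + C2*sqrt(k)*erf(sqrt(2)*y*sqrt(1/k)/2)


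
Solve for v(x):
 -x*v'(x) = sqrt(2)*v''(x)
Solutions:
 v(x) = C1 + C2*erf(2^(1/4)*x/2)


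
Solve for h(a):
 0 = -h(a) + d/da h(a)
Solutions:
 h(a) = C1*exp(a)


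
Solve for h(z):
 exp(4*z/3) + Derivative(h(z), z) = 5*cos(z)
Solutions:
 h(z) = C1 - 3*exp(4*z/3)/4 + 5*sin(z)


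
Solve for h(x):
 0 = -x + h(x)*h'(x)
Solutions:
 h(x) = -sqrt(C1 + x^2)
 h(x) = sqrt(C1 + x^2)


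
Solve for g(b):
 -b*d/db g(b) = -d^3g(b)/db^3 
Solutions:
 g(b) = C1 + Integral(C2*airyai(b) + C3*airybi(b), b)


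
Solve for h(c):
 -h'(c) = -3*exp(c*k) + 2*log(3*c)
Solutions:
 h(c) = C1 - 2*c*log(c) + 2*c*(1 - log(3)) + Piecewise((3*exp(c*k)/k, Ne(k, 0)), (3*c, True))


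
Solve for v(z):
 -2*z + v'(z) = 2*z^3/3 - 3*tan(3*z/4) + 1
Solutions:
 v(z) = C1 + z^4/6 + z^2 + z + 4*log(cos(3*z/4))


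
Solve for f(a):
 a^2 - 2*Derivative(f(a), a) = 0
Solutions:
 f(a) = C1 + a^3/6


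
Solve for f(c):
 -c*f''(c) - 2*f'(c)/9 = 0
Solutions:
 f(c) = C1 + C2*c^(7/9)


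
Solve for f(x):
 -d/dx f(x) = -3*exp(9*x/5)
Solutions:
 f(x) = C1 + 5*exp(9*x/5)/3


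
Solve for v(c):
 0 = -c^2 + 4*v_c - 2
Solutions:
 v(c) = C1 + c^3/12 + c/2


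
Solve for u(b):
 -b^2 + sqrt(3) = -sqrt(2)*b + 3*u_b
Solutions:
 u(b) = C1 - b^3/9 + sqrt(2)*b^2/6 + sqrt(3)*b/3


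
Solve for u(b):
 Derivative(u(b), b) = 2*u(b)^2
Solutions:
 u(b) = -1/(C1 + 2*b)


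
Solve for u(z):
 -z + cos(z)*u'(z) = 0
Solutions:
 u(z) = C1 + Integral(z/cos(z), z)


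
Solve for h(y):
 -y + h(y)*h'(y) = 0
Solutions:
 h(y) = -sqrt(C1 + y^2)
 h(y) = sqrt(C1 + y^2)


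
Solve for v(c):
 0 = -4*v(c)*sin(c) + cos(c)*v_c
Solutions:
 v(c) = C1/cos(c)^4


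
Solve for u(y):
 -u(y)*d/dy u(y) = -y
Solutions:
 u(y) = -sqrt(C1 + y^2)
 u(y) = sqrt(C1 + y^2)


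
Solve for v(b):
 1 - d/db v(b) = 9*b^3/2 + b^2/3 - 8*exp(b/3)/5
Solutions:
 v(b) = C1 - 9*b^4/8 - b^3/9 + b + 24*exp(b/3)/5


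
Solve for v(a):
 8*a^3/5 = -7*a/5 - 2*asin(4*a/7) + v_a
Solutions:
 v(a) = C1 + 2*a^4/5 + 7*a^2/10 + 2*a*asin(4*a/7) + sqrt(49 - 16*a^2)/2


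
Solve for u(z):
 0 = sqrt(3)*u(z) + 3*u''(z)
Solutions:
 u(z) = C1*sin(3^(3/4)*z/3) + C2*cos(3^(3/4)*z/3)


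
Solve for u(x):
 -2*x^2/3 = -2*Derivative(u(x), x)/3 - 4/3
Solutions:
 u(x) = C1 + x^3/3 - 2*x


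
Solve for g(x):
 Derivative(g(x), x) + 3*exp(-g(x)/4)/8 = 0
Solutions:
 g(x) = 4*log(C1 - 3*x/32)


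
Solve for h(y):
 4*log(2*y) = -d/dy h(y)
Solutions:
 h(y) = C1 - 4*y*log(y) - y*log(16) + 4*y


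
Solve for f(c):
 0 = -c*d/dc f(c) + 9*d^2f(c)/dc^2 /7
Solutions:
 f(c) = C1 + C2*erfi(sqrt(14)*c/6)


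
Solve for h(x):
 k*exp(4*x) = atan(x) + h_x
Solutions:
 h(x) = C1 + k*exp(4*x)/4 - x*atan(x) + log(x^2 + 1)/2
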